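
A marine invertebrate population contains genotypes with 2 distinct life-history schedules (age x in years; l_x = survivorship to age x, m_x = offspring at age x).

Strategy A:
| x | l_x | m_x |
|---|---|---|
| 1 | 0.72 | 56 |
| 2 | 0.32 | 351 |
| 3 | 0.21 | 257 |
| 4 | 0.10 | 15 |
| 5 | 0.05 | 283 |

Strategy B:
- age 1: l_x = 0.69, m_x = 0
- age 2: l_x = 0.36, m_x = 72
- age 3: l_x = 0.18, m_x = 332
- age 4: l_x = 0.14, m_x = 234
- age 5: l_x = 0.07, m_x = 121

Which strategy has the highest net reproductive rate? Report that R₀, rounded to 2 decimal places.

222.26

Strategy A: R₀ = 0.72×56 + 0.32×351 + 0.21×257 + 0.10×15 + 0.05×283 = 222.2600
Strategy B: R₀ = 0.69×0 + 0.36×72 + 0.18×332 + 0.14×234 + 0.07×121 = 126.9100
Highest R₀: strategy A with 222.2600.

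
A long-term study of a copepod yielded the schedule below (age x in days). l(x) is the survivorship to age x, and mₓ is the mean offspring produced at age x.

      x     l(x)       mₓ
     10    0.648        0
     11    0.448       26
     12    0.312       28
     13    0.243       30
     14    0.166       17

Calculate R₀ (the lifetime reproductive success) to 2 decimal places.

R₀ = Σ l(x) mₓ:
  age 10: 0.648 × 0 = 0.0000
  age 11: 0.448 × 26 = 11.6480
  age 12: 0.312 × 28 = 8.7360
  age 13: 0.243 × 30 = 7.2900
  age 14: 0.166 × 17 = 2.8220
R₀ = 0.0000 + 11.6480 + 8.7360 + 7.2900 + 2.8220 = 30.4960

30.50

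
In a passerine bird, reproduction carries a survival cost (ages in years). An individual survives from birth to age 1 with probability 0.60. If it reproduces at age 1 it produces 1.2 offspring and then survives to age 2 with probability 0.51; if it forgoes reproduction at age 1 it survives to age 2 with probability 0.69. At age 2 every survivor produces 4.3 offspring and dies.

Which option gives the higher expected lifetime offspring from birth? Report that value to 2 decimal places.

2.04

breed at age 1: R₀ = 0.60 × (1.2 + 0.51 × 4.3) = 0.60 × 3.3930 = 2.0358
delay to age 2: R₀ = 0.60 × (0.69 × 4.3) = 0.60 × 2.9670 = 1.7802
Higher: breed at age 1 (2.0358).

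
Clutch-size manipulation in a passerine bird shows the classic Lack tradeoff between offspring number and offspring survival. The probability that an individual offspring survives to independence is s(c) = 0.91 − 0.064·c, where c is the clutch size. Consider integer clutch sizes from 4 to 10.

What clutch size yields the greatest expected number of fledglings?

Expected fledglings = c × s(c):
  c=4: 4 × 0.654 = 2.616
  c=5: 5 × 0.590 = 2.950
  c=6: 6 × 0.526 = 3.156
  c=7: 7 × 0.462 = 3.234
  c=8: 8 × 0.398 = 3.184
  c=9: 9 × 0.334 = 3.006
  c=10: 10 × 0.270 = 2.700
Maximum at c = 7 (3.234 fledglings).

7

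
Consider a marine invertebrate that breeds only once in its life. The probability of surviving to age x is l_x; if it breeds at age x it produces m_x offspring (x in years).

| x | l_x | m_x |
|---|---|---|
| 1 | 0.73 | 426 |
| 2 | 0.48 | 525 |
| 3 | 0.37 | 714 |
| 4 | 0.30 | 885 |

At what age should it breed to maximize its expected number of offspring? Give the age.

1

Expected offspring if breeding at age x = l_x × m_x:
  age 1: 0.73 × 426 = 310.980
  age 2: 0.48 × 525 = 252.000
  age 3: 0.37 × 714 = 264.180
  age 4: 0.30 × 885 = 265.500
Maximum at age 1 (310.980).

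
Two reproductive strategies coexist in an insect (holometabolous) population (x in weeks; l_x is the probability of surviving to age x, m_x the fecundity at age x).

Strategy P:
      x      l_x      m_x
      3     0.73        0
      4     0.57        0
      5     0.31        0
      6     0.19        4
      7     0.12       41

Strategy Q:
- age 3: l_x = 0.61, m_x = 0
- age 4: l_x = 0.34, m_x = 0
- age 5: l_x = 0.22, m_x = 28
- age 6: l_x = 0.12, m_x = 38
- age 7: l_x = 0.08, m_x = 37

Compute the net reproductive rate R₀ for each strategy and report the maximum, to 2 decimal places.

13.68

Strategy P: R₀ = 0.73×0 + 0.57×0 + 0.31×0 + 0.19×4 + 0.12×41 = 5.6800
Strategy Q: R₀ = 0.61×0 + 0.34×0 + 0.22×28 + 0.12×38 + 0.08×37 = 13.6800
Highest R₀: strategy Q with 13.6800.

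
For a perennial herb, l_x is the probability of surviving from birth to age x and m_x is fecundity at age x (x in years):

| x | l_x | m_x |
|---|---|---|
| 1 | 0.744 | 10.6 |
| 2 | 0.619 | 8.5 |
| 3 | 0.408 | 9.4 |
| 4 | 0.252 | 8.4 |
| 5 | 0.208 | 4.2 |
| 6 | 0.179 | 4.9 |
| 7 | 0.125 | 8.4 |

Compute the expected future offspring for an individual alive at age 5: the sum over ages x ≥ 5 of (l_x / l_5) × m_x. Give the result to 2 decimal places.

13.46

l_5 = 0.208. Conditional survival from age 5 to x is l_x / l_5.
  x=5: (0.208/0.208) × 4.2 = 4.2000
  x=6: (0.179/0.208) × 4.9 = 4.2168
  x=7: (0.125/0.208) × 8.4 = 5.0481
Sum = 4.2000 + 4.2168 + 5.0481 = 13.4649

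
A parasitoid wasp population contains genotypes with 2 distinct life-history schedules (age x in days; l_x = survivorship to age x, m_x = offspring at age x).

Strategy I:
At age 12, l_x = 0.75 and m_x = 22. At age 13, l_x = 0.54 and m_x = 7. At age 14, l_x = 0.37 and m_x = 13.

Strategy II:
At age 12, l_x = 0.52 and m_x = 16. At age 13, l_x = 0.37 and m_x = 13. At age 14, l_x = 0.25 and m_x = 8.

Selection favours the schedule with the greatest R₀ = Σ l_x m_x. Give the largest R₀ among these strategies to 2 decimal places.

25.09

Strategy I: R₀ = 0.75×22 + 0.54×7 + 0.37×13 = 25.0900
Strategy II: R₀ = 0.52×16 + 0.37×13 + 0.25×8 = 15.1300
Highest R₀: strategy I with 25.0900.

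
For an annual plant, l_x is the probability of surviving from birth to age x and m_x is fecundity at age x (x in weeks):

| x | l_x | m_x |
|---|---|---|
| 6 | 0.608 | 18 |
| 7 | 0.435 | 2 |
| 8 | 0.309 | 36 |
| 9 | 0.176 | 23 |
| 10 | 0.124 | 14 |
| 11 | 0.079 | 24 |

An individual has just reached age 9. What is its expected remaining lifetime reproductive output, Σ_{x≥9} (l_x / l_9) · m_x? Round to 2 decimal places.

l_9 = 0.176. Conditional survival from age 9 to x is l_x / l_9.
  x=9: (0.176/0.176) × 23 = 23.0000
  x=10: (0.124/0.176) × 14 = 9.8636
  x=11: (0.079/0.176) × 24 = 10.7727
Sum = 23.0000 + 9.8636 + 10.7727 = 43.6364

43.64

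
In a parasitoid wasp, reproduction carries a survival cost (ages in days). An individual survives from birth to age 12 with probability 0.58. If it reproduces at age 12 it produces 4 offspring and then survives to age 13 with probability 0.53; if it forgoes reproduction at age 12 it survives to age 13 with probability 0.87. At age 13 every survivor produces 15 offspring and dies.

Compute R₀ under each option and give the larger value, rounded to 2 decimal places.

7.57

breed at age 12: R₀ = 0.58 × (4 + 0.53 × 15) = 0.58 × 11.9500 = 6.9310
delay to age 13: R₀ = 0.58 × (0.87 × 15) = 0.58 × 13.0500 = 7.5690
Higher: delay to age 13 (7.5690).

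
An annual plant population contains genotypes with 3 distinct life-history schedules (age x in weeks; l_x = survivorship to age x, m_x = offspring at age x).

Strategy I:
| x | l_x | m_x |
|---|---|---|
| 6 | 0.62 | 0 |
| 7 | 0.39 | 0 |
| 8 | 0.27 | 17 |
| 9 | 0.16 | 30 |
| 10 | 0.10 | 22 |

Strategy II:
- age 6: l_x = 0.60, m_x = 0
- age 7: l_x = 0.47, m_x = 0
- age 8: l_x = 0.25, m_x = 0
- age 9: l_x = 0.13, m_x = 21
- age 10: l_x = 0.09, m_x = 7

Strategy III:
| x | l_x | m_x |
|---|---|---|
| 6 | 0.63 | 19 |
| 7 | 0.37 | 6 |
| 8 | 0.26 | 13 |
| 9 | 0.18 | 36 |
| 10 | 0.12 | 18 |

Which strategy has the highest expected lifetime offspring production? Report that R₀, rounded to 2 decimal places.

26.21

Strategy I: R₀ = 0.62×0 + 0.39×0 + 0.27×17 + 0.16×30 + 0.10×22 = 11.5900
Strategy II: R₀ = 0.60×0 + 0.47×0 + 0.25×0 + 0.13×21 + 0.09×7 = 3.3600
Strategy III: R₀ = 0.63×19 + 0.37×6 + 0.26×13 + 0.18×36 + 0.12×18 = 26.2100
Highest R₀: strategy III with 26.2100.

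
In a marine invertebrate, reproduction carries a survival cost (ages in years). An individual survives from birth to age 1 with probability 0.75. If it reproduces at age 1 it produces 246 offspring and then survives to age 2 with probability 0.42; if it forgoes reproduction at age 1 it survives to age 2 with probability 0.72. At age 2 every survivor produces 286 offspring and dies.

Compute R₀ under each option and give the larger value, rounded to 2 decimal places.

breed at age 1: R₀ = 0.75 × (246 + 0.42 × 286) = 0.75 × 366.1200 = 274.5900
delay to age 2: R₀ = 0.75 × (0.72 × 286) = 0.75 × 205.9200 = 154.4400
Higher: breed at age 1 (274.5900).

274.59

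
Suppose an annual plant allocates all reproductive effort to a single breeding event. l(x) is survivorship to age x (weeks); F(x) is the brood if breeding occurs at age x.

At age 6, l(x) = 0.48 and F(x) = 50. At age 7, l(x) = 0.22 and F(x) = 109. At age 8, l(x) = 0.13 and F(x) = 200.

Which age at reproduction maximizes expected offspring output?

Expected offspring if breeding at age x = l(x) × F(x):
  age 6: 0.48 × 50 = 24.000
  age 7: 0.22 × 109 = 23.980
  age 8: 0.13 × 200 = 26.000
Maximum at age 8 (26.000).

8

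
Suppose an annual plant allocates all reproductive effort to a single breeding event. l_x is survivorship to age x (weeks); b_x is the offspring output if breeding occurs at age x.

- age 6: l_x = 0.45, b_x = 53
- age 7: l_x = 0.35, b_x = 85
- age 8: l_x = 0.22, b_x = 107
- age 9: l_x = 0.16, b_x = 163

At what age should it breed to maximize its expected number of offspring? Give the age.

Expected offspring if breeding at age x = l_x × b_x:
  age 6: 0.45 × 53 = 23.850
  age 7: 0.35 × 85 = 29.750
  age 8: 0.22 × 107 = 23.540
  age 9: 0.16 × 163 = 26.080
Maximum at age 7 (29.750).

7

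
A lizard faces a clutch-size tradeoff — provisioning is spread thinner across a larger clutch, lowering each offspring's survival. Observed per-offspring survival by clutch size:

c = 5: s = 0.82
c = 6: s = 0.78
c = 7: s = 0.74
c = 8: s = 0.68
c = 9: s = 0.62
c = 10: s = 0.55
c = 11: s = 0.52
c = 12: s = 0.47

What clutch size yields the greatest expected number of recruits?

11

Expected recruits = c × s(c):
  c=5: 5 × 0.82 = 4.100
  c=6: 6 × 0.78 = 4.680
  c=7: 7 × 0.74 = 5.180
  c=8: 8 × 0.68 = 5.440
  c=9: 9 × 0.62 = 5.580
  c=10: 10 × 0.55 = 5.500
  c=11: 11 × 0.52 = 5.720
  c=12: 12 × 0.47 = 5.640
Maximum at c = 11 (5.720 recruits).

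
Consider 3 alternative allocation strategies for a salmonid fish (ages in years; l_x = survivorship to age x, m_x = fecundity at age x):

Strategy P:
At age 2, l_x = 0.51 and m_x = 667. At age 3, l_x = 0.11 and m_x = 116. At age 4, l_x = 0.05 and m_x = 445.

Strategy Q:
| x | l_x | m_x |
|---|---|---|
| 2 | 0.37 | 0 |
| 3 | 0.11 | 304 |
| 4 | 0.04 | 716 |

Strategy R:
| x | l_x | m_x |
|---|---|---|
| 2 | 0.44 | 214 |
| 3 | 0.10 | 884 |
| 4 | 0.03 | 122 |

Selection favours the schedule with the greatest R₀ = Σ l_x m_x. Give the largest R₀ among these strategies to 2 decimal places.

375.18

Strategy P: R₀ = 0.51×667 + 0.11×116 + 0.05×445 = 375.1800
Strategy Q: R₀ = 0.37×0 + 0.11×304 + 0.04×716 = 62.0800
Strategy R: R₀ = 0.44×214 + 0.10×884 + 0.03×122 = 186.2200
Highest R₀: strategy P with 375.1800.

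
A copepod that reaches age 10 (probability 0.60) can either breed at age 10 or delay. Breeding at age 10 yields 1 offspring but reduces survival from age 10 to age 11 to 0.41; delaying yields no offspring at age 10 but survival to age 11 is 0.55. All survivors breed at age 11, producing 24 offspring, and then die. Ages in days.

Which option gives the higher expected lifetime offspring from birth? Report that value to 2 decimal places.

7.92

breed at age 10: R₀ = 0.60 × (1 + 0.41 × 24) = 0.60 × 10.8400 = 6.5040
delay to age 11: R₀ = 0.60 × (0.55 × 24) = 0.60 × 13.2000 = 7.9200
Higher: delay to age 11 (7.9200).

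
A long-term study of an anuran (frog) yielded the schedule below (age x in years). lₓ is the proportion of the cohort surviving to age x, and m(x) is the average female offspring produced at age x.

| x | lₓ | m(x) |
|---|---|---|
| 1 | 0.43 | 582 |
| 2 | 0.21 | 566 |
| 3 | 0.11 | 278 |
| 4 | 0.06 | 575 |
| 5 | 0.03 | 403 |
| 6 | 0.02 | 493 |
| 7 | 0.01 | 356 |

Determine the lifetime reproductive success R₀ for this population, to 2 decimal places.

R₀ = Σ lₓ m(x):
  age 1: 0.43 × 582 = 250.2600
  age 2: 0.21 × 566 = 118.8600
  age 3: 0.11 × 278 = 30.5800
  age 4: 0.06 × 575 = 34.5000
  age 5: 0.03 × 403 = 12.0900
  age 6: 0.02 × 493 = 9.8600
  age 7: 0.01 × 356 = 3.5600
R₀ = 250.2600 + 118.8600 + 30.5800 + 34.5000 + 12.0900 + 9.8600 + 3.5600 = 459.7100

459.71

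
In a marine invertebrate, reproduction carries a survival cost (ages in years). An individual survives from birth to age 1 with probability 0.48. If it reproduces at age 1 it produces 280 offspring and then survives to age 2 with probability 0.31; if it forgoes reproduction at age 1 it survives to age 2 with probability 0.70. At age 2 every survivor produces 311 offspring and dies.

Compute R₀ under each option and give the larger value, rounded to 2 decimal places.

breed at age 1: R₀ = 0.48 × (280 + 0.31 × 311) = 0.48 × 376.4100 = 180.6768
delay to age 2: R₀ = 0.48 × (0.70 × 311) = 0.48 × 217.7000 = 104.4960
Higher: breed at age 1 (180.6768).

180.68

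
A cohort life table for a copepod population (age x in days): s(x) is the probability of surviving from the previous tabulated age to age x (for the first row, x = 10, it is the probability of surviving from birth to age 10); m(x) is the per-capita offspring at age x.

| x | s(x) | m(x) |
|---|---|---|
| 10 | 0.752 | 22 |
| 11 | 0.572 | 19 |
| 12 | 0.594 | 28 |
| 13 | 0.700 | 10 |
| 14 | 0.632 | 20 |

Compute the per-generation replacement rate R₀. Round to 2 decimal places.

Survivorship from birth: l_x = s_10·s_11·…·s_x.
  l_10 = 0.75200
  l_11 = 0.43014
  l_12 = 0.25551
  l_13 = 0.17885
  l_14 = 0.11304
R₀ = Σ l_x m(x):
  age 10: 0.75200 × 22 = 16.5440
  age 11: 0.43014 × 19 = 8.1727
  age 12: 0.25551 × 28 = 7.1543
  age 13: 0.17885 × 10 = 1.7885
  age 14: 0.11304 × 20 = 2.2608
R₀ = 16.5440 + 8.1727 + 7.1543 + 1.7885 + 2.2608 = 35.9202

35.92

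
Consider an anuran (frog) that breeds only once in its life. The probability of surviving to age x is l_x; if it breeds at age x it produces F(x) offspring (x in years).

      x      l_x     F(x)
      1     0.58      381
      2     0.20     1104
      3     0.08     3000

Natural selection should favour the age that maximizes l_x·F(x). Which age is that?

3

Expected offspring if breeding at age x = l_x × F(x):
  age 1: 0.58 × 381 = 220.980
  age 2: 0.20 × 1104 = 220.800
  age 3: 0.08 × 3000 = 240.000
Maximum at age 3 (240.000).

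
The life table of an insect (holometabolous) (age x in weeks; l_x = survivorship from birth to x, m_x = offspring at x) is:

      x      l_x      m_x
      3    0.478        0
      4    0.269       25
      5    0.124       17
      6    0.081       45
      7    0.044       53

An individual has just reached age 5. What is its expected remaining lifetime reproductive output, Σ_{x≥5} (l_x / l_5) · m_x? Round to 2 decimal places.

65.20

l_5 = 0.124. Conditional survival from age 5 to x is l_x / l_5.
  x=5: (0.124/0.124) × 17 = 17.0000
  x=6: (0.081/0.124) × 45 = 29.3952
  x=7: (0.044/0.124) × 53 = 18.8065
Sum = 17.0000 + 29.3952 + 18.8065 = 65.2016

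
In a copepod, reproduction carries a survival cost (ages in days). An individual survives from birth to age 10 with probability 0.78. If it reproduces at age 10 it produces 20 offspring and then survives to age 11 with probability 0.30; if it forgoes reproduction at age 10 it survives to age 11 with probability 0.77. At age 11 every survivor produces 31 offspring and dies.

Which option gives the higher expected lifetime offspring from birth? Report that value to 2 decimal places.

22.85

breed at age 10: R₀ = 0.78 × (20 + 0.30 × 31) = 0.78 × 29.3000 = 22.8540
delay to age 11: R₀ = 0.78 × (0.77 × 31) = 0.78 × 23.8700 = 18.6186
Higher: breed at age 10 (22.8540).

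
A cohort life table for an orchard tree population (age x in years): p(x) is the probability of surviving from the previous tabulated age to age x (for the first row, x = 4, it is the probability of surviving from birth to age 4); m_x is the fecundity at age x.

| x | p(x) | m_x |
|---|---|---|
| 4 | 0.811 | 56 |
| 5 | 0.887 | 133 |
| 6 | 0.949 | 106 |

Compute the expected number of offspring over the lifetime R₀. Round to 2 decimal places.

213.45

Survivorship from birth: l_x = p_4·p_5·…·p_x.
  l_4 = 0.81100
  l_5 = 0.71936
  l_6 = 0.68267
R₀ = Σ l_x m_x:
  age 4: 0.81100 × 56 = 45.4160
  age 5: 0.71936 × 133 = 95.6749
  age 6: 0.68267 × 106 = 72.3630
R₀ = 45.4160 + 95.6749 + 72.3630 = 213.4539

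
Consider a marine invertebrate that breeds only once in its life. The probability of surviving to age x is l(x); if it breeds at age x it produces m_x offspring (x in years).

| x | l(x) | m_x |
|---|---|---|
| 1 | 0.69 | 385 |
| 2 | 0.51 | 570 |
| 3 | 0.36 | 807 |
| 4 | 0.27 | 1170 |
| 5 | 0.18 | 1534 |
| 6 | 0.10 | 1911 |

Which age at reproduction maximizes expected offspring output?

4

Expected offspring if breeding at age x = l(x) × m_x:
  age 1: 0.69 × 385 = 265.650
  age 2: 0.51 × 570 = 290.700
  age 3: 0.36 × 807 = 290.520
  age 4: 0.27 × 1170 = 315.900
  age 5: 0.18 × 1534 = 276.120
  age 6: 0.10 × 1911 = 191.100
Maximum at age 4 (315.900).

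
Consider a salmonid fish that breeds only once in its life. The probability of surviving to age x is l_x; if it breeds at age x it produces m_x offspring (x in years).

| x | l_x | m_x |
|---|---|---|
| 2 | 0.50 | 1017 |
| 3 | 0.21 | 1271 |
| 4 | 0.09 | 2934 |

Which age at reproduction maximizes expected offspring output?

Expected offspring if breeding at age x = l_x × m_x:
  age 2: 0.50 × 1017 = 508.500
  age 3: 0.21 × 1271 = 266.910
  age 4: 0.09 × 2934 = 264.060
Maximum at age 2 (508.500).

2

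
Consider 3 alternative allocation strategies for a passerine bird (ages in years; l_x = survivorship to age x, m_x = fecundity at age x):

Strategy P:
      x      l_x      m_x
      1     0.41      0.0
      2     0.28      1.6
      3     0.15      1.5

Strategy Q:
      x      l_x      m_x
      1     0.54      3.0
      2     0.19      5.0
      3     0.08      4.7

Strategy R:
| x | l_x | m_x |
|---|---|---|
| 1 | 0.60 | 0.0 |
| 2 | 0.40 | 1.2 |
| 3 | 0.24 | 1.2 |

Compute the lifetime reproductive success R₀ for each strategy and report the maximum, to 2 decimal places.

Strategy P: R₀ = 0.41×0.0 + 0.28×1.6 + 0.15×1.5 = 0.6730
Strategy Q: R₀ = 0.54×3.0 + 0.19×5.0 + 0.08×4.7 = 2.9460
Strategy R: R₀ = 0.60×0.0 + 0.40×1.2 + 0.24×1.2 = 0.7680
Highest R₀: strategy Q with 2.9460.

2.95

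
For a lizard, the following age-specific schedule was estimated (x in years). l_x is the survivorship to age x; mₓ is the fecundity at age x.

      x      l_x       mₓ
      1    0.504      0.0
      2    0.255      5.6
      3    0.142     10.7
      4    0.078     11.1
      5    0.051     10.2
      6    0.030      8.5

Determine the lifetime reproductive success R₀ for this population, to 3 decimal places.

R₀ = Σ l_x mₓ:
  age 1: 0.504 × 0.0 = 0.0000
  age 2: 0.255 × 5.6 = 1.4280
  age 3: 0.142 × 10.7 = 1.5194
  age 4: 0.078 × 11.1 = 0.8658
  age 5: 0.051 × 10.2 = 0.5202
  age 6: 0.030 × 8.5 = 0.2550
R₀ = 0.0000 + 1.4280 + 1.5194 + 0.8658 + 0.5202 + 0.2550 = 4.5884

4.588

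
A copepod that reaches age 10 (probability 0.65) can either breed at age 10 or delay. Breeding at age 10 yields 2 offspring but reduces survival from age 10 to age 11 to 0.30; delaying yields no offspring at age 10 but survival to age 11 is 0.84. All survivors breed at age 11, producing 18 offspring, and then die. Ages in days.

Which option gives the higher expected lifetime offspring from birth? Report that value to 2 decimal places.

9.83

breed at age 10: R₀ = 0.65 × (2 + 0.30 × 18) = 0.65 × 7.4000 = 4.8100
delay to age 11: R₀ = 0.65 × (0.84 × 18) = 0.65 × 15.1200 = 9.8280
Higher: delay to age 11 (9.8280).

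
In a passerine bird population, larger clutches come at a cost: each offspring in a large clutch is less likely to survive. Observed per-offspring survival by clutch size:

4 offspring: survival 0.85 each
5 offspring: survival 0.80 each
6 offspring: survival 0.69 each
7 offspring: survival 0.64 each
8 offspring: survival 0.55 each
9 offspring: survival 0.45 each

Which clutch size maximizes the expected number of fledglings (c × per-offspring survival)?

Expected fledglings = c × s(c):
  c=4: 4 × 0.85 = 3.400
  c=5: 5 × 0.80 = 4.000
  c=6: 6 × 0.69 = 4.140
  c=7: 7 × 0.64 = 4.480
  c=8: 8 × 0.55 = 4.400
  c=9: 9 × 0.45 = 4.050
Maximum at c = 7 (4.480 fledglings).

7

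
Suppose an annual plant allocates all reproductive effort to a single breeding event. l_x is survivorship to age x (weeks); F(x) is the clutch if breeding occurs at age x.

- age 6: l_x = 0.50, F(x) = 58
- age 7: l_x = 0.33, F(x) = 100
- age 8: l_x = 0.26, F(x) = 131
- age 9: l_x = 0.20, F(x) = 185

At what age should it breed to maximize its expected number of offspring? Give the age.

Expected offspring if breeding at age x = l_x × F(x):
  age 6: 0.50 × 58 = 29.000
  age 7: 0.33 × 100 = 33.000
  age 8: 0.26 × 131 = 34.060
  age 9: 0.20 × 185 = 37.000
Maximum at age 9 (37.000).

9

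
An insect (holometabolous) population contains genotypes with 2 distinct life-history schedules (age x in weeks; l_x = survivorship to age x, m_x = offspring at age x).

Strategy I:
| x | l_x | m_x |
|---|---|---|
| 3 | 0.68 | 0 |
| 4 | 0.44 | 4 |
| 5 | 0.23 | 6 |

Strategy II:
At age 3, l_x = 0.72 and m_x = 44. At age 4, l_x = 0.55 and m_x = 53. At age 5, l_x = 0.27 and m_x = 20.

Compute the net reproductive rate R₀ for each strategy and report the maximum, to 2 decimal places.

66.23

Strategy I: R₀ = 0.68×0 + 0.44×4 + 0.23×6 = 3.1400
Strategy II: R₀ = 0.72×44 + 0.55×53 + 0.27×20 = 66.2300
Highest R₀: strategy II with 66.2300.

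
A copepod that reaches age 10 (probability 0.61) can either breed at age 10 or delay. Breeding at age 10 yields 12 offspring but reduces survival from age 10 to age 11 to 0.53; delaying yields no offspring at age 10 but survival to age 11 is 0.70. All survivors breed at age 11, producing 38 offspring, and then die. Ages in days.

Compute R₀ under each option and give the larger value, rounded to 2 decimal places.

breed at age 10: R₀ = 0.61 × (12 + 0.53 × 38) = 0.61 × 32.1400 = 19.6054
delay to age 11: R₀ = 0.61 × (0.70 × 38) = 0.61 × 26.6000 = 16.2260
Higher: breed at age 10 (19.6054).

19.61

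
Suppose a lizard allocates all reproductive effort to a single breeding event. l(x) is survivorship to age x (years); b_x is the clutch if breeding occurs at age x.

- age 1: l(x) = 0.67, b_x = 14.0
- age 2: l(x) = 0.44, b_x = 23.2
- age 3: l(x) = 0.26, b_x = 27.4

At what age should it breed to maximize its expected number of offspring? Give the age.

Expected offspring if breeding at age x = l(x) × b_x:
  age 1: 0.67 × 14.0 = 9.380
  age 2: 0.44 × 23.2 = 10.208
  age 3: 0.26 × 27.4 = 7.124
Maximum at age 2 (10.208).

2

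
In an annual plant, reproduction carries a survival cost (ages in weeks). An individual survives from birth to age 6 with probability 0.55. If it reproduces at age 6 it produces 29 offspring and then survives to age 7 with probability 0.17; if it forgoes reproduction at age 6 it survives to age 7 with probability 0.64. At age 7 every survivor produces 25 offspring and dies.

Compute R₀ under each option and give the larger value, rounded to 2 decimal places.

breed at age 6: R₀ = 0.55 × (29 + 0.17 × 25) = 0.55 × 33.2500 = 18.2875
delay to age 7: R₀ = 0.55 × (0.64 × 25) = 0.55 × 16.0000 = 8.8000
Higher: breed at age 6 (18.2875).

18.29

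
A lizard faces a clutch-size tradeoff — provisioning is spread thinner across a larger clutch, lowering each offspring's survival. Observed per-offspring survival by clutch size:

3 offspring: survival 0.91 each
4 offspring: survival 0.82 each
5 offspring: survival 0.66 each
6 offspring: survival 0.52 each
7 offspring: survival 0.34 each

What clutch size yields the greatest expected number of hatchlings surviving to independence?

5

Expected hatchlings surviving to independence = c × s(c):
  c=3: 3 × 0.91 = 2.730
  c=4: 4 × 0.82 = 3.280
  c=5: 5 × 0.66 = 3.300
  c=6: 6 × 0.52 = 3.120
  c=7: 7 × 0.34 = 2.380
Maximum at c = 5 (3.300 hatchlings surviving to independence).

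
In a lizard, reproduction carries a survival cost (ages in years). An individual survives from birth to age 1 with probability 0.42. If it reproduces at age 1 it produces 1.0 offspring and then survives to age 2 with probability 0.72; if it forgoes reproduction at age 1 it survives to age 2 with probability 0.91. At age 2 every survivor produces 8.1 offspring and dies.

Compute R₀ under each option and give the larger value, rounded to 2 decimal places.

3.10

breed at age 1: R₀ = 0.42 × (1.0 + 0.72 × 8.1) = 0.42 × 6.8320 = 2.8694
delay to age 2: R₀ = 0.42 × (0.91 × 8.1) = 0.42 × 7.3710 = 3.0958
Higher: delay to age 2 (3.0958).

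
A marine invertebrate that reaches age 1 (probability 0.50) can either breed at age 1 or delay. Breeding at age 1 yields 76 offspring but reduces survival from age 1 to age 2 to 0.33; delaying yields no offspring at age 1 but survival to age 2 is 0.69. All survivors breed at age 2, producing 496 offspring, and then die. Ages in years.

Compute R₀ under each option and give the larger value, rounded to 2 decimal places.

171.12

breed at age 1: R₀ = 0.50 × (76 + 0.33 × 496) = 0.50 × 239.6800 = 119.8400
delay to age 2: R₀ = 0.50 × (0.69 × 496) = 0.50 × 342.2400 = 171.1200
Higher: delay to age 2 (171.1200).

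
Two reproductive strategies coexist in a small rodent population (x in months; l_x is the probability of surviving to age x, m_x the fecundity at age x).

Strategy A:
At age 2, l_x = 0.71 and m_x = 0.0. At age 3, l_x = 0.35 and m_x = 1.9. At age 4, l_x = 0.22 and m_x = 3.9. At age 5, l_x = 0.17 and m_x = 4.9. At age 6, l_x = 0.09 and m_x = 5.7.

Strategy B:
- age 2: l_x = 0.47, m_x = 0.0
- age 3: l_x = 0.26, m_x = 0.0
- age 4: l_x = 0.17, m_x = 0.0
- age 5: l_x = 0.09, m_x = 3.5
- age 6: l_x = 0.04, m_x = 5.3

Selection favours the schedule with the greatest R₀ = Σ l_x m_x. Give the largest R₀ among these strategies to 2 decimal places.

Strategy A: R₀ = 0.71×0.0 + 0.35×1.9 + 0.22×3.9 + 0.17×4.9 + 0.09×5.7 = 2.8690
Strategy B: R₀ = 0.47×0.0 + 0.26×0.0 + 0.17×0.0 + 0.09×3.5 + 0.04×5.3 = 0.5270
Highest R₀: strategy A with 2.8690.

2.87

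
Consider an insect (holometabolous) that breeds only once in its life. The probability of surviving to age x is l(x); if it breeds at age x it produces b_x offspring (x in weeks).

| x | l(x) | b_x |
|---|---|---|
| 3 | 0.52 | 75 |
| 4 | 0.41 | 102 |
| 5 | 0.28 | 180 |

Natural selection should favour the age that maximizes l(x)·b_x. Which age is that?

Expected offspring if breeding at age x = l(x) × b_x:
  age 3: 0.52 × 75 = 39.000
  age 4: 0.41 × 102 = 41.820
  age 5: 0.28 × 180 = 50.400
Maximum at age 5 (50.400).

5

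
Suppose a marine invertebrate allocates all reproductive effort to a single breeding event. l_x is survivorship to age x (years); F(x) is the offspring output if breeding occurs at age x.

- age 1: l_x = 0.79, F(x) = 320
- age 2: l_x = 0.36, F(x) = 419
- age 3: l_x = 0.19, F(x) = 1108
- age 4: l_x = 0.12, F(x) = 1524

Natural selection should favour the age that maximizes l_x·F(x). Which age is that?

1

Expected offspring if breeding at age x = l_x × F(x):
  age 1: 0.79 × 320 = 252.800
  age 2: 0.36 × 419 = 150.840
  age 3: 0.19 × 1108 = 210.520
  age 4: 0.12 × 1524 = 182.880
Maximum at age 1 (252.800).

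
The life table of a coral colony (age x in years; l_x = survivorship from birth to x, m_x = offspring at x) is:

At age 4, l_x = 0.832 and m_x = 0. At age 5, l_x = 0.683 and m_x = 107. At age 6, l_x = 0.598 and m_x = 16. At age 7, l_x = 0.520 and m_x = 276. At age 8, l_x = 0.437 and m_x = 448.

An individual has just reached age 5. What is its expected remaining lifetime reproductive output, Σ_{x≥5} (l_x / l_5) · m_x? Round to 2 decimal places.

l_5 = 0.683. Conditional survival from age 5 to x is l_x / l_5.
  x=5: (0.683/0.683) × 107 = 107.0000
  x=6: (0.598/0.683) × 16 = 14.0088
  x=7: (0.520/0.683) × 276 = 210.1318
  x=8: (0.437/0.683) × 448 = 286.6413
Sum = 107.0000 + 14.0088 + 210.1318 + 286.6413 = 617.7818

617.78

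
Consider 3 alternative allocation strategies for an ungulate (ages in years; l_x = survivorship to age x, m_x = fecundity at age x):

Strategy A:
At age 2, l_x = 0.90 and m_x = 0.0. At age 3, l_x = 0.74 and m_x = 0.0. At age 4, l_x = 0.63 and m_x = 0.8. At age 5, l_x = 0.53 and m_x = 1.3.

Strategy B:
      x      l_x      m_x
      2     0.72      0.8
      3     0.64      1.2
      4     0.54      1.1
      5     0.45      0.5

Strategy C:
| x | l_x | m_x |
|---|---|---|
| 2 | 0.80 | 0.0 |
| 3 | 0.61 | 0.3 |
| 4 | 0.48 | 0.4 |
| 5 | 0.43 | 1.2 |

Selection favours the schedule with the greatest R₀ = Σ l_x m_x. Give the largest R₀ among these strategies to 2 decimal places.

Strategy A: R₀ = 0.90×0.0 + 0.74×0.0 + 0.63×0.8 + 0.53×1.3 = 1.1930
Strategy B: R₀ = 0.72×0.8 + 0.64×1.2 + 0.54×1.1 + 0.45×0.5 = 2.1630
Strategy C: R₀ = 0.80×0.0 + 0.61×0.3 + 0.48×0.4 + 0.43×1.2 = 0.8910
Highest R₀: strategy B with 2.1630.

2.16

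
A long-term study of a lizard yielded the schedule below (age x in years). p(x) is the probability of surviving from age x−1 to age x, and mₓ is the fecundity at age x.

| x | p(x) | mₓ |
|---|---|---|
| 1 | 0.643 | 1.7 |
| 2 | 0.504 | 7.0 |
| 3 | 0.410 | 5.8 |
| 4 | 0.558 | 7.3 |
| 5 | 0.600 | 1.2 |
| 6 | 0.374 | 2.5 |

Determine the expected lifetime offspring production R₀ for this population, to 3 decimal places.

Survivorship from birth: l_x = p_1·p_2·…·p_x.
  l_1 = 0.64300
  l_2 = 0.32407
  l_3 = 0.13287
  l_4 = 0.07414
  l_5 = 0.04448
  l_6 = 0.01664
R₀ = Σ l_x mₓ:
  age 1: 0.64300 × 1.7 = 1.0931
  age 2: 0.32407 × 7.0 = 2.2685
  age 3: 0.13287 × 5.8 = 0.7706
  age 4: 0.07414 × 7.3 = 0.5412
  age 5: 0.04448 × 1.2 = 0.0534
  age 6: 0.01664 × 2.5 = 0.0416
R₀ = 1.0931 + 2.2685 + 0.7706 + 0.5412 + 0.0534 + 0.0416 = 4.7684

4.768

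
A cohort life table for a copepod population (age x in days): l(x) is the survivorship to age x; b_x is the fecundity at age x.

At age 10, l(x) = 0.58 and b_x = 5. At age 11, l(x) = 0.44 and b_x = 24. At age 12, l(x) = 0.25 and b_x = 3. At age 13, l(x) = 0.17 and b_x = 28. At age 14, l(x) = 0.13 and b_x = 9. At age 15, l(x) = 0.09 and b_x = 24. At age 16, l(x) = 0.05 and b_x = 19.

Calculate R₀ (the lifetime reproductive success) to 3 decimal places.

23.250

R₀ = Σ l(x) b_x:
  age 10: 0.58 × 5 = 2.9000
  age 11: 0.44 × 24 = 10.5600
  age 12: 0.25 × 3 = 0.7500
  age 13: 0.17 × 28 = 4.7600
  age 14: 0.13 × 9 = 1.1700
  age 15: 0.09 × 24 = 2.1600
  age 16: 0.05 × 19 = 0.9500
R₀ = 2.9000 + 10.5600 + 0.7500 + 4.7600 + 1.1700 + 2.1600 + 0.9500 = 23.2500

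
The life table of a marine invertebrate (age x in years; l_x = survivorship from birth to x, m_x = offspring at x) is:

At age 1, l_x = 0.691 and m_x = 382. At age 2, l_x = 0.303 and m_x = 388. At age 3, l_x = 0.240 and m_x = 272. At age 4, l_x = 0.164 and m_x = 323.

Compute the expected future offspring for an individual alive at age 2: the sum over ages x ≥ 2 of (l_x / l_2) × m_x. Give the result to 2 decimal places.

778.27

l_2 = 0.303. Conditional survival from age 2 to x is l_x / l_2.
  x=2: (0.303/0.303) × 388 = 388.0000
  x=3: (0.240/0.303) × 272 = 215.4455
  x=4: (0.164/0.303) × 323 = 174.8251
Sum = 388.0000 + 215.4455 + 174.8251 = 778.2706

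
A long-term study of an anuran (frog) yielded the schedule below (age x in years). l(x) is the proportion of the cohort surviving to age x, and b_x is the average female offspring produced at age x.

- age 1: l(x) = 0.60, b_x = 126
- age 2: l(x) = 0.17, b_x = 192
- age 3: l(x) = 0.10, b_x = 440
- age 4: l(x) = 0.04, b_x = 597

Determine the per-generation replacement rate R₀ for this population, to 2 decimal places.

176.12

R₀ = Σ l(x) b_x:
  age 1: 0.60 × 126 = 75.6000
  age 2: 0.17 × 192 = 32.6400
  age 3: 0.10 × 440 = 44.0000
  age 4: 0.04 × 597 = 23.8800
R₀ = 75.6000 + 32.6400 + 44.0000 + 23.8800 = 176.1200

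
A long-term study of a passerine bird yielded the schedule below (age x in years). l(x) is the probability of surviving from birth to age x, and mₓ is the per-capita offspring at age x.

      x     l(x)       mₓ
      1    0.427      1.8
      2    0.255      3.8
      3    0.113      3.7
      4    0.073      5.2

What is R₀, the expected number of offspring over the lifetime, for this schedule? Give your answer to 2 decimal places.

2.54

R₀ = Σ l(x) mₓ:
  age 1: 0.427 × 1.8 = 0.7686
  age 2: 0.255 × 3.8 = 0.9690
  age 3: 0.113 × 3.7 = 0.4181
  age 4: 0.073 × 5.2 = 0.3796
R₀ = 0.7686 + 0.9690 + 0.4181 + 0.3796 = 2.5353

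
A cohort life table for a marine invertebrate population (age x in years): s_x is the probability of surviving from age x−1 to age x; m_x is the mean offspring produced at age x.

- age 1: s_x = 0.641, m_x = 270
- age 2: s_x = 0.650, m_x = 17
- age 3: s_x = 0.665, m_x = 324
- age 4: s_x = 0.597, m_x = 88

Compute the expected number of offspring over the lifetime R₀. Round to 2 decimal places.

Survivorship from birth: l_x = s_1·s_2·…·s_x.
  l_1 = 0.64100
  l_2 = 0.41665
  l_3 = 0.27707
  l_4 = 0.16541
R₀ = Σ l_x m_x:
  age 1: 0.64100 × 270 = 173.0700
  age 2: 0.41665 × 17 = 7.0831
  age 3: 0.27707 × 324 = 89.7707
  age 4: 0.16541 × 88 = 14.5561
R₀ = 173.0700 + 7.0831 + 89.7707 + 14.5561 = 284.4798

284.48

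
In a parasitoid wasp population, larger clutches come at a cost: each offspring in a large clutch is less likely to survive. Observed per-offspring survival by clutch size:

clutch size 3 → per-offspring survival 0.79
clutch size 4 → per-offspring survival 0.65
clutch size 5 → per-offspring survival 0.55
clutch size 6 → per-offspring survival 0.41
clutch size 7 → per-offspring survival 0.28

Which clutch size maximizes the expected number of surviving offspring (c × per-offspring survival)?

5

Expected surviving offspring = c × s(c):
  c=3: 3 × 0.79 = 2.370
  c=4: 4 × 0.65 = 2.600
  c=5: 5 × 0.55 = 2.750
  c=6: 6 × 0.41 = 2.460
  c=7: 7 × 0.28 = 1.960
Maximum at c = 5 (2.750 surviving offspring).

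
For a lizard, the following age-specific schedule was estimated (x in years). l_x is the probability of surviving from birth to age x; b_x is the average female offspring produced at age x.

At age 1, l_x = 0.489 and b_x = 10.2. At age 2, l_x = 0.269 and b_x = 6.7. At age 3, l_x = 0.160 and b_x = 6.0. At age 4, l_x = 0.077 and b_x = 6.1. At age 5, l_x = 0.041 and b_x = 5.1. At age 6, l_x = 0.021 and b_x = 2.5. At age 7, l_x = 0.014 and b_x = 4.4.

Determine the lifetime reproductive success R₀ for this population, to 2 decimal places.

R₀ = Σ l_x b_x:
  age 1: 0.489 × 10.2 = 4.9878
  age 2: 0.269 × 6.7 = 1.8023
  age 3: 0.160 × 6.0 = 0.9600
  age 4: 0.077 × 6.1 = 0.4697
  age 5: 0.041 × 5.1 = 0.2091
  age 6: 0.021 × 2.5 = 0.0525
  age 7: 0.014 × 4.4 = 0.0616
R₀ = 4.9878 + 1.8023 + 0.9600 + 0.4697 + 0.2091 + 0.0525 + 0.0616 = 8.5430

8.54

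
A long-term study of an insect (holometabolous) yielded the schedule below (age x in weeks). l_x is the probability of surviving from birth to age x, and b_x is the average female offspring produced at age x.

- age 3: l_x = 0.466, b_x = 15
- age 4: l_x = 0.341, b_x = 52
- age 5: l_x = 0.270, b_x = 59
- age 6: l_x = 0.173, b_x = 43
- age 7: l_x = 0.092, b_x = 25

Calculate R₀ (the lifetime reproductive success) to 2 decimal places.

R₀ = Σ l_x b_x:
  age 3: 0.466 × 15 = 6.9900
  age 4: 0.341 × 52 = 17.7320
  age 5: 0.270 × 59 = 15.9300
  age 6: 0.173 × 43 = 7.4390
  age 7: 0.092 × 25 = 2.3000
R₀ = 6.9900 + 17.7320 + 15.9300 + 7.4390 + 2.3000 = 50.3910

50.39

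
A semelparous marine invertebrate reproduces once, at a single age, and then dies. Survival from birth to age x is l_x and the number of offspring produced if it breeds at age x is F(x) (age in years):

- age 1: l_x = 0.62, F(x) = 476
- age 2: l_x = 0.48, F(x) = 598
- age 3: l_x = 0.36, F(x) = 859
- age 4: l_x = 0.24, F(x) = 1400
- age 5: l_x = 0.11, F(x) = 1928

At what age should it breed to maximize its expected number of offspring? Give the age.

Expected offspring if breeding at age x = l_x × F(x):
  age 1: 0.62 × 476 = 295.120
  age 2: 0.48 × 598 = 287.040
  age 3: 0.36 × 859 = 309.240
  age 4: 0.24 × 1400 = 336.000
  age 5: 0.11 × 1928 = 212.080
Maximum at age 4 (336.000).

4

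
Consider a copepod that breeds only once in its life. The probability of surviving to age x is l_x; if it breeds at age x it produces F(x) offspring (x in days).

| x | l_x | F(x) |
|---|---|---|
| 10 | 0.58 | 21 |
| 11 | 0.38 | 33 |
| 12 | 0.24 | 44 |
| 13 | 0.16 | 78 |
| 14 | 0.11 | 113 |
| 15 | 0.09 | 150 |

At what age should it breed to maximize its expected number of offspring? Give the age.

15

Expected offspring if breeding at age x = l_x × F(x):
  age 10: 0.58 × 21 = 12.180
  age 11: 0.38 × 33 = 12.540
  age 12: 0.24 × 44 = 10.560
  age 13: 0.16 × 78 = 12.480
  age 14: 0.11 × 113 = 12.430
  age 15: 0.09 × 150 = 13.500
Maximum at age 15 (13.500).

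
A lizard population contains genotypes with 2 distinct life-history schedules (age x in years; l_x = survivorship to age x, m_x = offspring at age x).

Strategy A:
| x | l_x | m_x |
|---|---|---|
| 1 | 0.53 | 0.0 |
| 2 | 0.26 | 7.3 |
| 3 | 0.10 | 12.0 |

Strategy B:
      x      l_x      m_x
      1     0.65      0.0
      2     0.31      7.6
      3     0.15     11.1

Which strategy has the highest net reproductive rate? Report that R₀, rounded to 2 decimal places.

Strategy A: R₀ = 0.53×0.0 + 0.26×7.3 + 0.10×12.0 = 3.0980
Strategy B: R₀ = 0.65×0.0 + 0.31×7.6 + 0.15×11.1 = 4.0210
Highest R₀: strategy B with 4.0210.

4.02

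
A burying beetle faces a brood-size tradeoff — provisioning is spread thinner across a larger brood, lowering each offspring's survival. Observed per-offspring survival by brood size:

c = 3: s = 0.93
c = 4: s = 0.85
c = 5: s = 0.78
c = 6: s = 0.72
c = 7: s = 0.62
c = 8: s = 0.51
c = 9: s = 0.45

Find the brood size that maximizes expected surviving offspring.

Expected surviving offspring = c × s(c):
  c=3: 3 × 0.93 = 2.790
  c=4: 4 × 0.85 = 3.400
  c=5: 5 × 0.78 = 3.900
  c=6: 6 × 0.72 = 4.320
  c=7: 7 × 0.62 = 4.340
  c=8: 8 × 0.51 = 4.080
  c=9: 9 × 0.45 = 4.050
Maximum at c = 7 (4.340 surviving offspring).

7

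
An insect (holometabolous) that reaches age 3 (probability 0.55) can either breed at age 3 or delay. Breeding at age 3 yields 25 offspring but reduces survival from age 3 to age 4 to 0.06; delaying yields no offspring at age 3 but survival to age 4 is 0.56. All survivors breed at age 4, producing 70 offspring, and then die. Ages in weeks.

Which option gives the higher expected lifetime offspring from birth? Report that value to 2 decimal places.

21.56

breed at age 3: R₀ = 0.55 × (25 + 0.06 × 70) = 0.55 × 29.2000 = 16.0600
delay to age 4: R₀ = 0.55 × (0.56 × 70) = 0.55 × 39.2000 = 21.5600
Higher: delay to age 4 (21.5600).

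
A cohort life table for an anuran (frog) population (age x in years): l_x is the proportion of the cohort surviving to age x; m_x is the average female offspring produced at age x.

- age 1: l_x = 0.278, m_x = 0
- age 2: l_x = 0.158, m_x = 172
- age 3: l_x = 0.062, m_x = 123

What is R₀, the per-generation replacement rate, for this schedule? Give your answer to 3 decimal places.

34.802

R₀ = Σ l_x m_x:
  age 1: 0.278 × 0 = 0.0000
  age 2: 0.158 × 172 = 27.1760
  age 3: 0.062 × 123 = 7.6260
R₀ = 0.0000 + 27.1760 + 7.6260 = 34.8020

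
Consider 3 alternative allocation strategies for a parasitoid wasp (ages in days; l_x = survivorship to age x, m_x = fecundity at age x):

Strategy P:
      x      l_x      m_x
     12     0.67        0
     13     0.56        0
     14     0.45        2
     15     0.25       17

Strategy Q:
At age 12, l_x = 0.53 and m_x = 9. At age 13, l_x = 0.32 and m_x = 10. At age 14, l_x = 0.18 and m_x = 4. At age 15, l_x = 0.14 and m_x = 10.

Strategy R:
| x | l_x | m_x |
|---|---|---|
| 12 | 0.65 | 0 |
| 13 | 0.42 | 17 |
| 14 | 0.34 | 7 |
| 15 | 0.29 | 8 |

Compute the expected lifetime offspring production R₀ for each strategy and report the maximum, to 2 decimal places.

Strategy P: R₀ = 0.67×0 + 0.56×0 + 0.45×2 + 0.25×17 = 5.1500
Strategy Q: R₀ = 0.53×9 + 0.32×10 + 0.18×4 + 0.14×10 = 10.0900
Strategy R: R₀ = 0.65×0 + 0.42×17 + 0.34×7 + 0.29×8 = 11.8400
Highest R₀: strategy R with 11.8400.

11.84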